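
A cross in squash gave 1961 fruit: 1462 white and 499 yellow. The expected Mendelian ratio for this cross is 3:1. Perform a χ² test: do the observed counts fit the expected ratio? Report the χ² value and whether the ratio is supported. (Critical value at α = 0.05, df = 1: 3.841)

0.208; consistent

Under the 3:1 hypothesis (Σ ratio = 4, N = 1961):
  white: 1961 × 3/4 = 1470.75
  yellow: 1961 × 1/4 = 490.25
χ² = Σ (O − E)² / E
  white: (1462 − 1470.75)² / 1470.75 = 0.0521
  yellow: (499 − 490.25)² / 490.25 = 0.1562
χ² = 0.0521 + 0.1562 = 0.2083 ≈ 0.208
Degrees of freedom = 2 − 1 = 1; critical value at α = 0.05 is 3.841.
Since 0.208 < 3.841, we fail to reject the null hypothesis — the data are consistent with the 3:1 ratio.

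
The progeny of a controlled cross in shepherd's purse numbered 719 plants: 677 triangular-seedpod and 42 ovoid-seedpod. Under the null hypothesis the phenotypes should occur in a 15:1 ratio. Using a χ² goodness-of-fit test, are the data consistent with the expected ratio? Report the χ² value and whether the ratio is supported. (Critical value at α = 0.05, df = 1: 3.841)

Under the 15:1 hypothesis (Σ ratio = 16, N = 719):
  triangular-seedpod: 719 × 15/16 = 674.0625
  ovoid-seedpod: 719 × 1/16 = 44.9375
χ² = Σ (O − E)² / E
  triangular-seedpod: (677 − 674.0625)² / 674.0625 = 0.0128
  ovoid-seedpod: (42 − 44.9375)² / 44.9375 = 0.1920
χ² = 0.0128 + 0.1920 = 0.2048 ≈ 0.205
Degrees of freedom = 2 − 1 = 1; critical value at α = 0.05 is 3.841.
Since 0.205 < 3.841, we fail to reject the null hypothesis — the data are consistent with the 15:1 ratio.

0.205; consistent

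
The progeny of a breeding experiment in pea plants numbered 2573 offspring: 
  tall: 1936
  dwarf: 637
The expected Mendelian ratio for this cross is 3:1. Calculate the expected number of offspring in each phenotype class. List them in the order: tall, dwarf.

Total ratio parts = 4. Expected numbers out of 2573:
  tall: 2573 × 3/4 = 1929.75
  dwarf: 2573 × 1/4 = 643.25

1929.75, 643.25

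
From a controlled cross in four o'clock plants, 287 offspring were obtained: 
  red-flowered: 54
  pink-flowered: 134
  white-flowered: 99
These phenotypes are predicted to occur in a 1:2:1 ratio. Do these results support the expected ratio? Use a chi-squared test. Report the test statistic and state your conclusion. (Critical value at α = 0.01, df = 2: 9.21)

The 1:2:1 ratio has 4 parts, so with N = 287 the expected counts are:
  red-flowered: 287 × 1/4 = 71.75
  pink-flowered: 287 × 2/4 = 143.5
  white-flowered: 287 × 1/4 = 71.75
χ² = Σ (O − E)² / E
  red-flowered: (54 − 71.75)² / 71.75 = 4.3911
  pink-flowered: (134 − 143.5)² / 143.5 = 0.6289
  white-flowered: (99 − 71.75)² / 71.75 = 10.3493
χ² = 4.3911 + 0.6289 + 10.3493 = 15.3693 ≈ 15.369
Degrees of freedom = 3 − 1 = 2; critical value at α = 0.01 is 9.21.
Since 15.369 > 9.21, we reject the null hypothesis — the data do not fit the 1:2:1 ratio.

15.369; not consistent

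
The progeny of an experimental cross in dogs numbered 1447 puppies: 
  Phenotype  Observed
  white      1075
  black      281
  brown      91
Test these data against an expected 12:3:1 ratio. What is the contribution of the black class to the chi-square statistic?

Expected counts for N = 1447 under a 12:3:1 ratio (total parts = 16):
  white: 1447 × 12/16 = 1085.25
  black: 1447 × 3/16 = 271.3125
  brown: 1447 × 1/16 = 90.4375
Contribution of black: (281 − 271.3125)² / 271.3125 = 0.3459

0.346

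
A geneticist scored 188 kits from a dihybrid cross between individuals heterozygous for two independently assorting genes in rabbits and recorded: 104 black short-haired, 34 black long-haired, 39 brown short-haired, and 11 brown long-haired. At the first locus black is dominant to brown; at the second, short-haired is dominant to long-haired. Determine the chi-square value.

0.520

A dihybrid F₂ with independent assortment and complete dominance at both loci gives a 9:3:3:1 phenotypic ratio.
Under the 9:3:3:1 hypothesis (Σ ratio = 16, N = 188):
  black short-haired: 188 × 9/16 = 105.75
  black long-haired: 188 × 3/16 = 35.25
  brown short-haired: 188 × 3/16 = 35.25
  brown long-haired: 188 × 1/16 = 11.75
χ² = Σ (O − E)² / E
  black short-haired: (104 − 105.75)² / 105.75 = 0.0290
  black long-haired: (34 − 35.25)² / 35.25 = 0.0443
  brown short-haired: (39 − 35.25)² / 35.25 = 0.3989
  brown long-haired: (11 − 11.75)² / 11.75 = 0.0479
χ² = 0.0290 + 0.0443 + 0.3989 + 0.0479 = 0.5201 ≈ 0.520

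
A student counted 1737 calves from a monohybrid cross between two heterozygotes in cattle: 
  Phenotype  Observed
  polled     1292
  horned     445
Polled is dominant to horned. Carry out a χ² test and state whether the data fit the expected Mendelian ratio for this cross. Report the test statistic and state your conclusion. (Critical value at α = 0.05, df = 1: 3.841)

For a monohybrid cross between heterozygotes with complete dominance, the expected phenotypic ratio is 3:1.
Total ratio parts = 4. Expected numbers out of 1737:
  polled: 1737 × 3/4 = 1302.75
  horned: 1737 × 1/4 = 434.25
χ² = Σ (O − E)² / E
  polled: (1292 − 1302.75)² / 1302.75 = 0.0887
  horned: (445 − 434.25)² / 434.25 = 0.2661
χ² = 0.0887 + 0.2661 = 0.3548 ≈ 0.355
Degrees of freedom = 2 − 1 = 1; critical value at α = 0.05 is 3.841.
Since 0.355 < 3.841, we fail to reject the null hypothesis — the data are consistent with the 3:1 ratio.

0.355; consistent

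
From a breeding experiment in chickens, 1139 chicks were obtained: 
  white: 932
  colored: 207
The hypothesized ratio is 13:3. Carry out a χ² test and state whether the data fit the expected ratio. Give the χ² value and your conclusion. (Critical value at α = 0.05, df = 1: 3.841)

The 13:3 ratio has 16 parts, so with N = 1139 the expected counts are:
  white: 1139 × 13/16 = 925.4375
  colored: 1139 × 3/16 = 213.5625
χ² = Σ (O − E)² / E
  white: (932 − 925.4375)² / 925.4375 = 0.0465
  colored: (207 − 213.5625)² / 213.5625 = 0.2017
χ² = 0.0465 + 0.2017 = 0.2482 ≈ 0.248
Degrees of freedom = 2 − 1 = 1; critical value at α = 0.05 is 3.841.
Since 0.248 < 3.841, we fail to reject the null hypothesis — the data are consistent with the 13:3 ratio.

0.248; consistent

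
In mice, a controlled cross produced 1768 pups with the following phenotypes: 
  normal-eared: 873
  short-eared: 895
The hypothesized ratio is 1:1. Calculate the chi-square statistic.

0.274

Expected counts for N = 1768 under a 1:1 ratio (total parts = 2):
  normal-eared: 1768 × 1/2 = 884
  short-eared: 1768 × 1/2 = 884
χ² = Σ (O − E)² / E
  normal-eared: (873 − 884)² / 884 = 0.1369
  short-eared: (895 − 884)² / 884 = 0.1369
χ² = 0.1369 + 0.1369 = 0.2738 ≈ 0.274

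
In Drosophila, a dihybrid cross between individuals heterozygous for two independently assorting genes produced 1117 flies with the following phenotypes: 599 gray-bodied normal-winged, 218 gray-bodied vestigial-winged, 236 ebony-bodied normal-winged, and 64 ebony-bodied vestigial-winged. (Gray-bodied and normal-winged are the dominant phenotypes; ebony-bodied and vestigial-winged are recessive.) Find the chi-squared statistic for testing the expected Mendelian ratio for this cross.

5.570

A dihybrid F₂ with independent assortment and complete dominance at both loci gives a 9:3:3:1 phenotypic ratio.
Expected counts for N = 1117 under a 9:3:3:1 ratio (total parts = 16):
  gray-bodied normal-winged: 1117 × 9/16 = 628.3125
  gray-bodied vestigial-winged: 1117 × 3/16 = 209.4375
  ebony-bodied normal-winged: 1117 × 3/16 = 209.4375
  ebony-bodied vestigial-winged: 1117 × 1/16 = 69.8125
χ² = Σ (O − E)² / E
  gray-bodied normal-winged: (599 − 628.3125)² / 628.3125 = 1.3675
  gray-bodied vestigial-winged: (218 − 209.4375)² / 209.4375 = 0.3501
  ebony-bodied normal-winged: (236 − 209.4375)² / 209.4375 = 3.3689
  ebony-bodied vestigial-winged: (64 − 69.8125)² / 69.8125 = 0.4839
χ² = 1.3675 + 0.3501 + 3.3689 + 0.4839 = 5.5704 ≈ 5.570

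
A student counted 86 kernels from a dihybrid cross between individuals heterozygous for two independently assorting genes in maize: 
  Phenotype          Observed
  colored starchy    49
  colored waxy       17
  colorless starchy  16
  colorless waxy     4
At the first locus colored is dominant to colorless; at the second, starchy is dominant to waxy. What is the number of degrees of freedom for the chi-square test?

A dihybrid F₂ with independent assortment and complete dominance at both loci gives a 9:3:3:1 phenotypic ratio.
A goodness-of-fit test with 4 phenotype classes has df = 4 − 1 = 3.

3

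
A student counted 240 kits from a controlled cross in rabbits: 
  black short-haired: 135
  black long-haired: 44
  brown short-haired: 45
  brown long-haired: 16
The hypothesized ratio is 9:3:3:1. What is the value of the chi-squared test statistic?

0.089

Expected counts for N = 240 under a 9:3:3:1 ratio (total parts = 16):
  black short-haired: 240 × 9/16 = 135
  black long-haired: 240 × 3/16 = 45
  brown short-haired: 240 × 3/16 = 45
  brown long-haired: 240 × 1/16 = 15
χ² = Σ (O − E)² / E
  black short-haired: (135 − 135)² / 135 = 0.0000
  black long-haired: (44 − 45)² / 45 = 0.0222
  brown short-haired: (45 − 45)² / 45 = 0.0000
  brown long-haired: (16 − 15)² / 15 = 0.0667
χ² = 0.0000 + 0.0222 + 0.0000 + 0.0667 = 0.0889 ≈ 0.089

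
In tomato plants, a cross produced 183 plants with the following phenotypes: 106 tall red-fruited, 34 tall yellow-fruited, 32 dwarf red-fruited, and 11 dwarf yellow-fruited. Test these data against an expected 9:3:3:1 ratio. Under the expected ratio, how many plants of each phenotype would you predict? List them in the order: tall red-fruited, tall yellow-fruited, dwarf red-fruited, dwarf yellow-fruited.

The 9:3:3:1 ratio has 16 parts, so with N = 183 the expected counts are:
  tall red-fruited: 183 × 9/16 = 102.9375
  tall yellow-fruited: 183 × 3/16 = 34.3125
  dwarf red-fruited: 183 × 3/16 = 34.3125
  dwarf yellow-fruited: 183 × 1/16 = 11.4375

102.9375, 34.3125, 34.3125, 11.4375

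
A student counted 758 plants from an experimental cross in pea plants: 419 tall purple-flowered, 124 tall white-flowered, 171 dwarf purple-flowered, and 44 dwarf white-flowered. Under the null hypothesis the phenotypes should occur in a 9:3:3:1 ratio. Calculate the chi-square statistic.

8.546

Expected counts for N = 758 under a 9:3:3:1 ratio (total parts = 16):
  tall purple-flowered: 758 × 9/16 = 426.375
  tall white-flowered: 758 × 3/16 = 142.125
  dwarf purple-flowered: 758 × 3/16 = 142.125
  dwarf white-flowered: 758 × 1/16 = 47.375
χ² = Σ (O − E)² / E
  tall purple-flowered: (419 − 426.375)² / 426.375 = 0.1276
  tall white-flowered: (124 − 142.125)² / 142.125 = 2.3115
  dwarf purple-flowered: (171 − 142.125)² / 142.125 = 5.8664
  dwarf white-flowered: (44 − 47.375)² / 47.375 = 0.2404
χ² = 0.1276 + 2.3115 + 5.8664 + 0.2404 = 8.5459 ≈ 8.546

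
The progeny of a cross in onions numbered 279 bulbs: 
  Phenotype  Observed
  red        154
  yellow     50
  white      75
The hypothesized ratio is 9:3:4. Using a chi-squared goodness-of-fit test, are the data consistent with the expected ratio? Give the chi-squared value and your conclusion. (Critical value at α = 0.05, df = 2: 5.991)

Total ratio parts = 16. Expected numbers out of 279:
  red: 279 × 9/16 = 156.9375
  yellow: 279 × 3/16 = 52.3125
  white: 279 × 4/16 = 69.75
χ² = Σ (O − E)² / E
  red: (154 − 156.9375)² / 156.9375 = 0.0550
  yellow: (50 − 52.3125)² / 52.3125 = 0.1022
  white: (75 − 69.75)² / 69.75 = 0.3952
χ² = 0.0550 + 0.1022 + 0.3952 = 0.5524 ≈ 0.552
Degrees of freedom = 3 − 1 = 2; critical value at α = 0.05 is 5.991.
Since 0.552 < 5.991, we fail to reject the null hypothesis — the data are consistent with the 9:3:4 ratio.

0.552; consistent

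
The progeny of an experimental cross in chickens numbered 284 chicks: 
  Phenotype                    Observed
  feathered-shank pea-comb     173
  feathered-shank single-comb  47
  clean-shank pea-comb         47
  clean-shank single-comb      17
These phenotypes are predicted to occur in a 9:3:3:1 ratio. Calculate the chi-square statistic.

2.598

Under the 9:3:3:1 hypothesis (Σ ratio = 16, N = 284):
  feathered-shank pea-comb: 284 × 9/16 = 159.75
  feathered-shank single-comb: 284 × 3/16 = 53.25
  clean-shank pea-comb: 284 × 3/16 = 53.25
  clean-shank single-comb: 284 × 1/16 = 17.75
χ² = Σ (O − E)² / E
  feathered-shank pea-comb: (173 − 159.75)² / 159.75 = 1.0990
  feathered-shank single-comb: (47 − 53.25)² / 53.25 = 0.7336
  clean-shank pea-comb: (47 − 53.25)² / 53.25 = 0.7336
  clean-shank single-comb: (17 − 17.75)² / 17.75 = 0.0317
χ² = 1.0990 + 0.7336 + 0.7336 + 0.0317 = 2.5979 ≈ 2.598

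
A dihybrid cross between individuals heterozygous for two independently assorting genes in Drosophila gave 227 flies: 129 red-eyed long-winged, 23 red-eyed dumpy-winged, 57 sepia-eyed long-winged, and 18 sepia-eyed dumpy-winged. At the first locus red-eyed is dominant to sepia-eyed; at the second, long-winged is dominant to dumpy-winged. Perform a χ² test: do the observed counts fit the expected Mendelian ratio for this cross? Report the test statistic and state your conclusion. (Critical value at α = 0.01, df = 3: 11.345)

A dihybrid F₂ with independent assortment and complete dominance at both loci gives a 9:3:3:1 phenotypic ratio.
Expected counts for N = 227 under a 9:3:3:1 ratio (total parts = 16):
  red-eyed long-winged: 227 × 9/16 = 127.6875
  red-eyed dumpy-winged: 227 × 3/16 = 42.5625
  sepia-eyed long-winged: 227 × 3/16 = 42.5625
  sepia-eyed dumpy-winged: 227 × 1/16 = 14.1875
χ² = Σ (O − E)² / E
  red-eyed long-winged: (129 − 127.6875)² / 127.6875 = 0.0135
  red-eyed dumpy-winged: (23 − 42.5625)² / 42.5625 = 8.9913
  sepia-eyed long-winged: (57 − 42.5625)² / 42.5625 = 4.8973
  sepia-eyed dumpy-winged: (18 − 14.1875)² / 14.1875 = 1.0245
χ² = 0.0135 + 8.9913 + 4.8973 + 1.0245 = 14.9266 ≈ 14.927
Degrees of freedom = 4 − 1 = 3; critical value at α = 0.01 is 11.345.
Since 14.927 > 11.345, we reject the null hypothesis — the data do not fit the 9:3:3:1 ratio.

14.927; not consistent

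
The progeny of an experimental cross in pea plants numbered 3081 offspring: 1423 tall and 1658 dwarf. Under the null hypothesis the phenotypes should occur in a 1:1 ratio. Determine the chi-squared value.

17.924

Under the 1:1 hypothesis (Σ ratio = 2, N = 3081):
  tall: 3081 × 1/2 = 1540.5
  dwarf: 3081 × 1/2 = 1540.5
χ² = Σ (O − E)² / E
  tall: (1423 − 1540.5)² / 1540.5 = 8.9622
  dwarf: (1658 − 1540.5)² / 1540.5 = 8.9622
χ² = 8.9622 + 8.9622 = 17.9244 ≈ 17.924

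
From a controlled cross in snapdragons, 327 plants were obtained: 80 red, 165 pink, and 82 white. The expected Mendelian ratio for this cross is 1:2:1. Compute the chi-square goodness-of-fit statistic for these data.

The 1:2:1 ratio has 4 parts, so with N = 327 the expected counts are:
  red: 327 × 1/4 = 81.75
  pink: 327 × 2/4 = 163.5
  white: 327 × 1/4 = 81.75
χ² = Σ (O − E)² / E
  red: (80 − 81.75)² / 81.75 = 0.0375
  pink: (165 − 163.5)² / 163.5 = 0.0138
  white: (82 − 81.75)² / 81.75 = 0.0008
χ² = 0.0375 + 0.0138 + 0.0008 = 0.0521 ≈ 0.052

0.052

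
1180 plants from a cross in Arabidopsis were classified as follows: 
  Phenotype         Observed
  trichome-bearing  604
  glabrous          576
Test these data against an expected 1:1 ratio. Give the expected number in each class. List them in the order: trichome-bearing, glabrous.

590, 590

Expected counts for N = 1180 under a 1:1 ratio (total parts = 2):
  trichome-bearing: 1180 × 1/2 = 590
  glabrous: 1180 × 1/2 = 590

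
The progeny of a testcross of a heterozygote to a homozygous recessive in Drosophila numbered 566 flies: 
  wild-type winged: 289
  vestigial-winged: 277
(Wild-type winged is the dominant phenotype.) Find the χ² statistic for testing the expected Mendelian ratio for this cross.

A testcross of a heterozygote (Aa × aa) gives a 1:1 phenotypic ratio.
Total ratio parts = 2. Expected numbers out of 566:
  wild-type winged: 566 × 1/2 = 283
  vestigial-winged: 566 × 1/2 = 283
χ² = Σ (O − E)² / E
  wild-type winged: (289 − 283)² / 283 = 0.1272
  vestigial-winged: (277 − 283)² / 283 = 0.1272
χ² = 0.1272 + 0.1272 = 0.2544 ≈ 0.254

0.254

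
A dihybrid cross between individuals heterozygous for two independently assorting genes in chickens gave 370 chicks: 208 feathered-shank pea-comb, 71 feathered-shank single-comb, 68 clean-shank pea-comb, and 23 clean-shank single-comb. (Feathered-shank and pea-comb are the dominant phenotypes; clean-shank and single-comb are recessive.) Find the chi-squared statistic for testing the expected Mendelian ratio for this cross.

A dihybrid F₂ with independent assortment and complete dominance at both loci gives a 9:3:3:1 phenotypic ratio.
Under the 9:3:3:1 hypothesis (Σ ratio = 16, N = 370):
  feathered-shank pea-comb: 370 × 9/16 = 208.125
  feathered-shank single-comb: 370 × 3/16 = 69.375
  clean-shank pea-comb: 370 × 3/16 = 69.375
  clean-shank single-comb: 370 × 1/16 = 23.125
χ² = Σ (O − E)² / E
  feathered-shank pea-comb: (208 − 208.125)² / 208.125 = 0.0001
  feathered-shank single-comb: (71 − 69.375)² / 69.375 = 0.0381
  clean-shank pea-comb: (68 − 69.375)² / 69.375 = 0.0273
  clean-shank single-comb: (23 − 23.125)² / 23.125 = 0.0007
χ² = 0.0001 + 0.0381 + 0.0273 + 0.0007 = 0.0662 ≈ 0.066

0.066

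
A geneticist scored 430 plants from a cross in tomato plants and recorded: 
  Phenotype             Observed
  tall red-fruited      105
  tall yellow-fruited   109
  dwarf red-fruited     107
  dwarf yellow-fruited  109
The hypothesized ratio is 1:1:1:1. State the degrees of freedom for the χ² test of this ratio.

3

A goodness-of-fit test with 4 phenotype classes has df = 4 − 1 = 3.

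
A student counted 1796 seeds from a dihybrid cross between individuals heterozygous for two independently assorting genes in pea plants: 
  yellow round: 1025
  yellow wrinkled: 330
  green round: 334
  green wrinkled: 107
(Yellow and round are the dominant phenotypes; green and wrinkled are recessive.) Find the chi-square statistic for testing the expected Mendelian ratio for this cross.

0.619

A dihybrid F₂ with independent assortment and complete dominance at both loci gives a 9:3:3:1 phenotypic ratio.
Expected counts for N = 1796 under a 9:3:3:1 ratio (total parts = 16):
  yellow round: 1796 × 9/16 = 1010.25
  yellow wrinkled: 1796 × 3/16 = 336.75
  green round: 1796 × 3/16 = 336.75
  green wrinkled: 1796 × 1/16 = 112.25
χ² = Σ (O − E)² / E
  yellow round: (1025 − 1010.25)² / 1010.25 = 0.2154
  yellow wrinkled: (330 − 336.75)² / 336.75 = 0.1353
  green round: (334 − 336.75)² / 336.75 = 0.0225
  green wrinkled: (107 − 112.25)² / 112.25 = 0.2455
χ² = 0.2154 + 0.1353 + 0.0225 + 0.2455 = 0.6187 ≈ 0.619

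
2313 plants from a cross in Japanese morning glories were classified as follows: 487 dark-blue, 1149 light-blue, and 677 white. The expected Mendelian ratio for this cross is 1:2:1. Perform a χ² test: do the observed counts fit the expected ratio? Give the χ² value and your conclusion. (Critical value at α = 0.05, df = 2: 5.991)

31.312; not consistent

Expected counts for N = 2313 under a 1:2:1 ratio (total parts = 4):
  dark-blue: 2313 × 1/4 = 578.25
  light-blue: 2313 × 2/4 = 1156.5
  white: 2313 × 1/4 = 578.25
χ² = Σ (O − E)² / E
  dark-blue: (487 − 578.25)² / 578.25 = 14.3996
  light-blue: (1149 − 1156.5)² / 1156.5 = 0.0486
  white: (677 − 578.25)² / 578.25 = 16.8639
χ² = 14.3996 + 0.0486 + 16.8639 = 31.3121 ≈ 31.312
Degrees of freedom = 3 − 1 = 2; critical value at α = 0.05 is 5.991.
Since 31.312 > 5.991, we reject the null hypothesis — the data do not fit the 1:2:1 ratio.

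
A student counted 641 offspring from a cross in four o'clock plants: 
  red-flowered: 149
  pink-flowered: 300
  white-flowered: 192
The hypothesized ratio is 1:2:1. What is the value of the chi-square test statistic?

8.392

The 1:2:1 ratio has 4 parts, so with N = 641 the expected counts are:
  red-flowered: 641 × 1/4 = 160.25
  pink-flowered: 641 × 2/4 = 320.5
  white-flowered: 641 × 1/4 = 160.25
χ² = Σ (O − E)² / E
  red-flowered: (149 − 160.25)² / 160.25 = 0.7898
  pink-flowered: (300 − 320.5)² / 320.5 = 1.3112
  white-flowered: (192 − 160.25)² / 160.25 = 6.2906
χ² = 0.7898 + 1.3112 + 6.2906 = 8.3916 ≈ 8.392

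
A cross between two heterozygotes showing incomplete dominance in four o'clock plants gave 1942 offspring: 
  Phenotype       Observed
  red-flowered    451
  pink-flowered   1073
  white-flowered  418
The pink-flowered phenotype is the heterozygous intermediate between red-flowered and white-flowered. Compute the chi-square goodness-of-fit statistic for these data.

22.551

With incomplete dominance, a heterozygote × heterozygote cross gives a 1:2:1 phenotypic ratio.
Expected counts for N = 1942 under a 1:2:1 ratio (total parts = 4):
  red-flowered: 1942 × 1/4 = 485.5
  pink-flowered: 1942 × 2/4 = 971
  white-flowered: 1942 × 1/4 = 485.5
χ² = Σ (O − E)² / E
  red-flowered: (451 − 485.5)² / 485.5 = 2.4516
  pink-flowered: (1073 − 971)² / 971 = 10.7147
  white-flowered: (418 − 485.5)² / 485.5 = 9.3847
χ² = 2.4516 + 10.7147 + 9.3847 = 22.551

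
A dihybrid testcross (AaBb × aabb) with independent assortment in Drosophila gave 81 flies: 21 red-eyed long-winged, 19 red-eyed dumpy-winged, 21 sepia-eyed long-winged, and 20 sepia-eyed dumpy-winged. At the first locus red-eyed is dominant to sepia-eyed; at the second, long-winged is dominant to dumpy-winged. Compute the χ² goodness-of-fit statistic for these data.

0.136

A dihybrid testcross with independent assortment gives a 1:1:1:1 ratio.
Expected counts for N = 81 under a 1:1:1:1 ratio (total parts = 4):
  red-eyed long-winged: 81 × 1/4 = 20.25
  red-eyed dumpy-winged: 81 × 1/4 = 20.25
  sepia-eyed long-winged: 81 × 1/4 = 20.25
  sepia-eyed dumpy-winged: 81 × 1/4 = 20.25
χ² = Σ (O − E)² / E
  red-eyed long-winged: (21 − 20.25)² / 20.25 = 0.0278
  red-eyed dumpy-winged: (19 − 20.25)² / 20.25 = 0.0772
  sepia-eyed long-winged: (21 − 20.25)² / 20.25 = 0.0278
  sepia-eyed dumpy-winged: (20 − 20.25)² / 20.25 = 0.0031
χ² = 0.0278 + 0.0772 + 0.0278 + 0.0031 = 0.1359 ≈ 0.136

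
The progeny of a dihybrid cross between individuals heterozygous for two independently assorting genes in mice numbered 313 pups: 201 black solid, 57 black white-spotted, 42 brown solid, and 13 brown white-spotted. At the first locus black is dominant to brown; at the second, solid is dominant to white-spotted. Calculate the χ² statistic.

A dihybrid F₂ with independent assortment and complete dominance at both loci gives a 9:3:3:1 phenotypic ratio.
Under the 9:3:3:1 hypothesis (Σ ratio = 16, N = 313):
  black solid: 313 × 9/16 = 176.0625
  black white-spotted: 313 × 3/16 = 58.6875
  brown solid: 313 × 3/16 = 58.6875
  brown white-spotted: 313 × 1/16 = 19.5625
χ² = Σ (O − E)² / E
  black solid: (201 − 176.0625)² / 176.0625 = 3.5321
  black white-spotted: (57 − 58.6875)² / 58.6875 = 0.0485
  brown solid: (42 − 58.6875)² / 58.6875 = 4.7450
  brown white-spotted: (13 − 19.5625)² / 19.5625 = 2.2015
χ² = 3.5321 + 0.0485 + 4.7450 + 2.2015 = 10.5271 ≈ 10.527

10.527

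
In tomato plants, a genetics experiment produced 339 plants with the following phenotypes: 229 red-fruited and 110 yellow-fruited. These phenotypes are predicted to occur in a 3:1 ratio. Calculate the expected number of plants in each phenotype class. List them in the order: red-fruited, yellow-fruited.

Under the 3:1 hypothesis (Σ ratio = 4, N = 339):
  red-fruited: 339 × 3/4 = 254.25
  yellow-fruited: 339 × 1/4 = 84.75

254.25, 84.75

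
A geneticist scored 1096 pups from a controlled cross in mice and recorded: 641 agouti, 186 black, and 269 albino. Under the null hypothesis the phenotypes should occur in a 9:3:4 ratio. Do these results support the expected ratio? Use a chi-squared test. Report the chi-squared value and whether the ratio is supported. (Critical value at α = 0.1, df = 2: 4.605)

2.915; consistent

Expected counts for N = 1096 under a 9:3:4 ratio (total parts = 16):
  agouti: 1096 × 9/16 = 616.5
  black: 1096 × 3/16 = 205.5
  albino: 1096 × 4/16 = 274
χ² = Σ (O − E)² / E
  agouti: (641 − 616.5)² / 616.5 = 0.9736
  black: (186 − 205.5)² / 205.5 = 1.8504
  albino: (269 − 274)² / 274 = 0.0912
χ² = 0.9736 + 1.8504 + 0.0912 = 2.9152 ≈ 2.915
Degrees of freedom = 3 − 1 = 2; critical value at α = 0.1 is 4.605.
Since 2.915 < 4.605, we fail to reject the null hypothesis — the data are consistent with the 9:3:4 ratio.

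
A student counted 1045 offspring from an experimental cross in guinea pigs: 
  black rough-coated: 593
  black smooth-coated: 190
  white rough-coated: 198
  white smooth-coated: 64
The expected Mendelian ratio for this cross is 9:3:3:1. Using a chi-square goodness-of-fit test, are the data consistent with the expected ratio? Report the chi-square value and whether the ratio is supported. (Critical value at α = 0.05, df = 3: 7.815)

0.274; consistent

Total ratio parts = 16. Expected numbers out of 1045:
  black rough-coated: 1045 × 9/16 = 587.8125
  black smooth-coated: 1045 × 3/16 = 195.9375
  white rough-coated: 1045 × 3/16 = 195.9375
  white smooth-coated: 1045 × 1/16 = 65.3125
χ² = Σ (O − E)² / E
  black rough-coated: (593 − 587.8125)² / 587.8125 = 0.0458
  black smooth-coated: (190 − 195.9375)² / 195.9375 = 0.1799
  white rough-coated: (198 − 195.9375)² / 195.9375 = 0.0217
  white smooth-coated: (64 − 65.3125)² / 65.3125 = 0.0264
χ² = 0.0458 + 0.1799 + 0.0217 + 0.0264 = 0.2738 ≈ 0.274
Degrees of freedom = 4 − 1 = 3; critical value at α = 0.05 is 7.815.
Since 0.274 < 7.815, we fail to reject the null hypothesis — the data are consistent with the 9:3:3:1 ratio.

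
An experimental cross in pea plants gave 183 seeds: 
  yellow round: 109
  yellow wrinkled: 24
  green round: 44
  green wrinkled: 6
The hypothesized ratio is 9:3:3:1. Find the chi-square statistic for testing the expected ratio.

8.777

Under the 9:3:3:1 hypothesis (Σ ratio = 16, N = 183):
  yellow round: 183 × 9/16 = 102.9375
  yellow wrinkled: 183 × 3/16 = 34.3125
  green round: 183 × 3/16 = 34.3125
  green wrinkled: 183 × 1/16 = 11.4375
χ² = Σ (O − E)² / E
  yellow round: (109 − 102.9375)² / 102.9375 = 0.3571
  yellow wrinkled: (24 − 34.3125)² / 34.3125 = 3.0994
  green round: (44 − 34.3125)² / 34.3125 = 2.7351
  green wrinkled: (6 − 11.4375)² / 11.4375 = 2.5850
χ² = 0.3571 + 3.0994 + 2.7351 + 2.5850 = 8.7766 ≈ 8.777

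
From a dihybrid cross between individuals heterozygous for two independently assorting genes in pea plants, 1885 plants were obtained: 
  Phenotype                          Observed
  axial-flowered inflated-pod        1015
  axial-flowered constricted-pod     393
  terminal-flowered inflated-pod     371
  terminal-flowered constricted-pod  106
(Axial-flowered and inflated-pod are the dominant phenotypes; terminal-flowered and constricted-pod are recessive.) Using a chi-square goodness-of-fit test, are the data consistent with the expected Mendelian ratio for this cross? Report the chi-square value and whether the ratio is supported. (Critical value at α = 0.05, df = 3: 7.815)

A dihybrid F₂ with independent assortment and complete dominance at both loci gives a 9:3:3:1 phenotypic ratio.
Expected counts for N = 1885 under a 9:3:3:1 ratio (total parts = 16):
  axial-flowered inflated-pod: 1885 × 9/16 = 1060.3125
  axial-flowered constricted-pod: 1885 × 3/16 = 353.4375
  terminal-flowered inflated-pod: 1885 × 3/16 = 353.4375
  terminal-flowered constricted-pod: 1885 × 1/16 = 117.8125
χ² = Σ (O − E)² / E
  axial-flowered inflated-pod: (1015 − 1060.3125)² / 1060.3125 = 1.9364
  axial-flowered constricted-pod: (393 − 353.4375)² / 353.4375 = 4.4285
  terminal-flowered inflated-pod: (371 − 353.4375)² / 353.4375 = 0.8727
  terminal-flowered constricted-pod: (106 − 117.8125)² / 117.8125 = 1.1844
χ² = 1.9364 + 4.4285 + 0.8727 + 1.1844 = 8.422
Degrees of freedom = 4 − 1 = 3; critical value at α = 0.05 is 7.815.
Since 8.422 > 7.815, we reject the null hypothesis — the data do not fit the 9:3:3:1 ratio.

8.422; not consistent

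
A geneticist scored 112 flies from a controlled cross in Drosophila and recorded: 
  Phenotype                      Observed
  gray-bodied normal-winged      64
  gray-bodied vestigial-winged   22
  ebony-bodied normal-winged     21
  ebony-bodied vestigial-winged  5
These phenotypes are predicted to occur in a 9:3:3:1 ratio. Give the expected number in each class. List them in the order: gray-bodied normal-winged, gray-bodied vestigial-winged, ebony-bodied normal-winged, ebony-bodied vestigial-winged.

63, 21, 21, 7

The 9:3:3:1 ratio has 16 parts, so with N = 112 the expected counts are:
  gray-bodied normal-winged: 112 × 9/16 = 63
  gray-bodied vestigial-winged: 112 × 3/16 = 21
  ebony-bodied normal-winged: 112 × 3/16 = 21
  ebony-bodied vestigial-winged: 112 × 1/16 = 7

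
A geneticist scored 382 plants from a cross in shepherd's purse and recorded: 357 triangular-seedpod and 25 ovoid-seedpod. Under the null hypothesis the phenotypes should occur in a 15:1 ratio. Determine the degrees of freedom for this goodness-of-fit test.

1

A goodness-of-fit test with 2 phenotype classes has df = 2 − 1 = 1.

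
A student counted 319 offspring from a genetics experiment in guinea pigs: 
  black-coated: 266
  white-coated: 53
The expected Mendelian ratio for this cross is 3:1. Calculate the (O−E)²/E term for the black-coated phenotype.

Expected counts for N = 319 under a 3:1 ratio (total parts = 4):
  black-coated: 319 × 3/4 = 239.25
  white-coated: 319 × 1/4 = 79.75
Contribution of black-coated: (266 − 239.25)² / 239.25 = 2.9909

2.991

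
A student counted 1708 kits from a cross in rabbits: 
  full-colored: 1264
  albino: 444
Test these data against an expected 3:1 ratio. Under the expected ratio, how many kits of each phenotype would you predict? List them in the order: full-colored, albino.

1281, 427

Under the 3:1 hypothesis (Σ ratio = 4, N = 1708):
  full-colored: 1708 × 3/4 = 1281
  albino: 1708 × 1/4 = 427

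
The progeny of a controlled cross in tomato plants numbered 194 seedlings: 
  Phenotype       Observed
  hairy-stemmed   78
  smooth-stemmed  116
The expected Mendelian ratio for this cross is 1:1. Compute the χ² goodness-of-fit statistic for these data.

7.443

Total ratio parts = 2. Expected numbers out of 194:
  hairy-stemmed: 194 × 1/2 = 97
  smooth-stemmed: 194 × 1/2 = 97
χ² = Σ (O − E)² / E
  hairy-stemmed: (78 − 97)² / 97 = 3.7216
  smooth-stemmed: (116 − 97)² / 97 = 3.7216
χ² = 3.7216 + 3.7216 = 7.4432 ≈ 7.443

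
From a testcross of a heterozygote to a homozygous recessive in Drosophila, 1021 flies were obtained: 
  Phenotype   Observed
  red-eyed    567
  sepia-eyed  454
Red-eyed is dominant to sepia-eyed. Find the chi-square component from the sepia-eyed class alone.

6.253

A testcross of a heterozygote (Aa × aa) gives a 1:1 phenotypic ratio.
Under the 1:1 hypothesis (Σ ratio = 2, N = 1021):
  red-eyed: 1021 × 1/2 = 510.5
  sepia-eyed: 1021 × 1/2 = 510.5
Contribution of sepia-eyed: (454 − 510.5)² / 510.5 = 6.2532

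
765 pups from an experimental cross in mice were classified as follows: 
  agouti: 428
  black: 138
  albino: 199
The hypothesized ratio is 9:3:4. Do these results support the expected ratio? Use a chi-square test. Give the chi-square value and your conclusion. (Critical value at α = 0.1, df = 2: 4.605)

0.533; consistent

The 9:3:4 ratio has 16 parts, so with N = 765 the expected counts are:
  agouti: 765 × 9/16 = 430.3125
  black: 765 × 3/16 = 143.4375
  albino: 765 × 4/16 = 191.25
χ² = Σ (O − E)² / E
  agouti: (428 − 430.3125)² / 430.3125 = 0.0124
  black: (138 − 143.4375)² / 143.4375 = 0.2061
  albino: (199 − 191.25)² / 191.25 = 0.3141
χ² = 0.0124 + 0.2061 + 0.3141 = 0.5326 ≈ 0.533
Degrees of freedom = 3 − 1 = 2; critical value at α = 0.1 is 4.605.
Since 0.533 < 4.605, we fail to reject the null hypothesis — the data are consistent with the 9:3:4 ratio.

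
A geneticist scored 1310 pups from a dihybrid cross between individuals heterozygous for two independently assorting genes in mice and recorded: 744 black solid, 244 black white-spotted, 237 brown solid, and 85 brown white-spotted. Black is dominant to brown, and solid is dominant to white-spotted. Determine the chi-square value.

0.502

A dihybrid F₂ with independent assortment and complete dominance at both loci gives a 9:3:3:1 phenotypic ratio.
The 9:3:3:1 ratio has 16 parts, so with N = 1310 the expected counts are:
  black solid: 1310 × 9/16 = 736.875
  black white-spotted: 1310 × 3/16 = 245.625
  brown solid: 1310 × 3/16 = 245.625
  brown white-spotted: 1310 × 1/16 = 81.875
χ² = Σ (O − E)² / E
  black solid: (744 − 736.875)² / 736.875 = 0.0689
  black white-spotted: (244 − 245.625)² / 245.625 = 0.0108
  brown solid: (237 − 245.625)² / 245.625 = 0.3029
  brown white-spotted: (85 − 81.875)² / 81.875 = 0.1193
χ² = 0.0689 + 0.0108 + 0.3029 + 0.1193 = 0.5019 ≈ 0.502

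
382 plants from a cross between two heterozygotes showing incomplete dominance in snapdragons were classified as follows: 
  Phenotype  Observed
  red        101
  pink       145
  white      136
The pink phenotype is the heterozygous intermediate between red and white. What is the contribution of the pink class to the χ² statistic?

11.079

With incomplete dominance, a heterozygote × heterozygote cross gives a 1:2:1 phenotypic ratio.
Total ratio parts = 4. Expected numbers out of 382:
  red: 382 × 1/4 = 95.5
  pink: 382 × 2/4 = 191
  white: 382 × 1/4 = 95.5
Contribution of pink: (145 − 191)² / 191 = 11.0785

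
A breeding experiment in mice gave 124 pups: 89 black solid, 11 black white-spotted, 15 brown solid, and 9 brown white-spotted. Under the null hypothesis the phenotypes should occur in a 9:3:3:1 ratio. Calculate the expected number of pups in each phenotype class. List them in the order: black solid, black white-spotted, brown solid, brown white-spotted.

69.75, 23.25, 23.25, 7.75

Under the 9:3:3:1 hypothesis (Σ ratio = 16, N = 124):
  black solid: 124 × 9/16 = 69.75
  black white-spotted: 124 × 3/16 = 23.25
  brown solid: 124 × 3/16 = 23.25
  brown white-spotted: 124 × 1/16 = 7.75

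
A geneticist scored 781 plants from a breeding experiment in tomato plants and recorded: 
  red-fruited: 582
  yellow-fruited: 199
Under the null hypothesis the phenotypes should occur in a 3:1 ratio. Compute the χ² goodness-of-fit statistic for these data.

The 3:1 ratio has 4 parts, so with N = 781 the expected counts are:
  red-fruited: 781 × 3/4 = 585.75
  yellow-fruited: 781 × 1/4 = 195.25
χ² = Σ (O − E)² / E
  red-fruited: (582 − 585.75)² / 585.75 = 0.0240
  yellow-fruited: (199 − 195.25)² / 195.25 = 0.0720
χ² = 0.0240 + 0.0720 = 0.096

0.096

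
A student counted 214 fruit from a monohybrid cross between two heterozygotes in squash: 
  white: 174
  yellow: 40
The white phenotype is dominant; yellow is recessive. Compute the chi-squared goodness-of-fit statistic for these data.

4.542

For a monohybrid cross between heterozygotes with complete dominance, the expected phenotypic ratio is 3:1.
The 3:1 ratio has 4 parts, so with N = 214 the expected counts are:
  white: 214 × 3/4 = 160.5
  yellow: 214 × 1/4 = 53.5
χ² = Σ (O − E)² / E
  white: (174 − 160.5)² / 160.5 = 1.1355
  yellow: (40 − 53.5)² / 53.5 = 3.4065
χ² = 1.1355 + 3.4065 = 4.542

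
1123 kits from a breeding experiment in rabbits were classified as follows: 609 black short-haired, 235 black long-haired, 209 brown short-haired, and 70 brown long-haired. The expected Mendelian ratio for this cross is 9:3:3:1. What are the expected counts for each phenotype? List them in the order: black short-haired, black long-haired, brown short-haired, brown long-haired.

Expected counts for N = 1123 under a 9:3:3:1 ratio (total parts = 16):
  black short-haired: 1123 × 9/16 = 631.6875
  black long-haired: 1123 × 3/16 = 210.5625
  brown short-haired: 1123 × 3/16 = 210.5625
  brown long-haired: 1123 × 1/16 = 70.1875

631.6875, 210.5625, 210.5625, 70.1875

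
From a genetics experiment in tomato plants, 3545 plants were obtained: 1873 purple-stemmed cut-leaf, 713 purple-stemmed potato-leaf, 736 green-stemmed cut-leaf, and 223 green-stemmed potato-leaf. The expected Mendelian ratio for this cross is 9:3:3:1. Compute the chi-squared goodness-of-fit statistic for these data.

The 9:3:3:1 ratio has 16 parts, so with N = 3545 the expected counts are:
  purple-stemmed cut-leaf: 3545 × 9/16 = 1994.0625
  purple-stemmed potato-leaf: 3545 × 3/16 = 664.6875
  green-stemmed cut-leaf: 3545 × 3/16 = 664.6875
  green-stemmed potato-leaf: 3545 × 1/16 = 221.5625
χ² = Σ (O − E)² / E
  purple-stemmed cut-leaf: (1873 − 1994.0625)² / 1994.0625 = 7.3499
  purple-stemmed potato-leaf: (713 − 664.6875)² / 664.6875 = 3.5116
  green-stemmed cut-leaf: (736 − 664.6875)² / 664.6875 = 7.6509
  green-stemmed potato-leaf: (223 − 221.5625)² / 221.5625 = 0.0093
χ² = 7.3499 + 3.5116 + 7.6509 + 0.0093 = 18.5217 ≈ 18.522

18.522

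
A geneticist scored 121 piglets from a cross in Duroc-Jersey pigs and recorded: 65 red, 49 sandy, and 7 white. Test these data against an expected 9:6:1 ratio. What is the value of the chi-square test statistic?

0.469

Expected counts for N = 121 under a 9:6:1 ratio (total parts = 16):
  red: 121 × 9/16 = 68.0625
  sandy: 121 × 6/16 = 45.375
  white: 121 × 1/16 = 7.5625
χ² = Σ (O − E)² / E
  red: (65 − 68.0625)² / 68.0625 = 0.1378
  sandy: (49 − 45.375)² / 45.375 = 0.2896
  white: (7 − 7.5625)² / 7.5625 = 0.0418
χ² = 0.1378 + 0.2896 + 0.0418 = 0.4692 ≈ 0.469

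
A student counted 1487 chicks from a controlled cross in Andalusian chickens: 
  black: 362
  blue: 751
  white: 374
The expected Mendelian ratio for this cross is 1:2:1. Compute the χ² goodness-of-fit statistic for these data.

0.345

Total ratio parts = 4. Expected numbers out of 1487:
  black: 1487 × 1/4 = 371.75
  blue: 1487 × 2/4 = 743.5
  white: 1487 × 1/4 = 371.75
χ² = Σ (O − E)² / E
  black: (362 − 371.75)² / 371.75 = 0.2557
  blue: (751 − 743.5)² / 743.5 = 0.0757
  white: (374 − 371.75)² / 371.75 = 0.0136
χ² = 0.2557 + 0.0757 + 0.0136 = 0.345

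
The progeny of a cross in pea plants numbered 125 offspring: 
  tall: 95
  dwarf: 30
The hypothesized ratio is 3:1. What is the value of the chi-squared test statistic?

0.067

Expected counts for N = 125 under a 3:1 ratio (total parts = 4):
  tall: 125 × 3/4 = 93.75
  dwarf: 125 × 1/4 = 31.25
χ² = Σ (O − E)² / E
  tall: (95 − 93.75)² / 93.75 = 0.0167
  dwarf: (30 − 31.25)² / 31.25 = 0.0500
χ² = 0.0167 + 0.0500 = 0.0667 ≈ 0.067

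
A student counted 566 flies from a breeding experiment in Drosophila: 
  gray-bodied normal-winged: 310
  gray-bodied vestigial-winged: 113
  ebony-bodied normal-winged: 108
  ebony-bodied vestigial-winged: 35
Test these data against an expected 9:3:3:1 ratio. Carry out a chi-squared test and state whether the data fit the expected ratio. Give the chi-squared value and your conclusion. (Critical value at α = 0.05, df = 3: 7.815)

The 9:3:3:1 ratio has 16 parts, so with N = 566 the expected counts are:
  gray-bodied normal-winged: 566 × 9/16 = 318.375
  gray-bodied vestigial-winged: 566 × 3/16 = 106.125
  ebony-bodied normal-winged: 566 × 3/16 = 106.125
  ebony-bodied vestigial-winged: 566 × 1/16 = 35.375
χ² = Σ (O − E)² / E
  gray-bodied normal-winged: (310 − 318.375)² / 318.375 = 0.2203
  gray-bodied vestigial-winged: (113 − 106.125)² / 106.125 = 0.4454
  ebony-bodied normal-winged: (108 − 106.125)² / 106.125 = 0.0331
  ebony-bodied vestigial-winged: (35 − 35.375)² / 35.375 = 0.0040
χ² = 0.2203 + 0.4454 + 0.0331 + 0.0040 = 0.7028 ≈ 0.703
Degrees of freedom = 4 − 1 = 3; critical value at α = 0.05 is 7.815.
Since 0.703 < 7.815, we fail to reject the null hypothesis — the data are consistent with the 9:3:3:1 ratio.

0.703; consistent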